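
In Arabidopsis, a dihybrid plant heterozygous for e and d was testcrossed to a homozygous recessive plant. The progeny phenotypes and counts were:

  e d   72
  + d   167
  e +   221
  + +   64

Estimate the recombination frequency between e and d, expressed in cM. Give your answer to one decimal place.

26.0 cM

The two most frequent classes, + d (167) and e + (221), are the parental types, so the F1 was + d / e +.
The recombinant classes are + + and e d: 64 + 72 = 136.
Recombination frequency = 136/524 = 0.2595 ≈ 26.0%, i.e. 26.0 cM.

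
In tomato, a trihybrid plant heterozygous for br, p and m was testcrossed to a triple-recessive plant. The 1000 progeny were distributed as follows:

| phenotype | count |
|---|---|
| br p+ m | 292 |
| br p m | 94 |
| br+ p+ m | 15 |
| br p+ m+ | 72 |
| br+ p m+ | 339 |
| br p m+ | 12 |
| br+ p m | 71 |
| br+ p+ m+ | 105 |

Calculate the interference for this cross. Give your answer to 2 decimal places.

The two most frequent reciprocal classes, br p+ m and br+ p m+, are the parental types, so the F1 was br p+ m / br+ p m+.
The two rarest classes, br+ p+ m and br p m+, are the double crossovers. Comparing them with the parentals, only the br allele has switched, so br is the middle locus and the order is m – br – p.
m–br: (143 + 27)/1000 = 0.1700; br–p: (199 + 27)/1000 = 0.2260.
Expected DCO frequency = 0.1700 × 0.2260 ≈ 0.03842; observed = 27/1000 ≈ 0.02700.
Coefficient of coincidence = 0.02700/0.03842 ≈ 0.70; interference = 1 − 0.70 = 0.30.

0.30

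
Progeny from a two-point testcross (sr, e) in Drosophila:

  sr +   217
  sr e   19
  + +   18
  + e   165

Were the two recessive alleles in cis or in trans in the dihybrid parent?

trans

The two most frequent classes are + e (165) and sr + (217); these are the parental (non-recombinant) types.
So the F1 carried + e on one chromosome and sr + on the other — the recessive alleles are on opposite chromosomes (trans / repulsion).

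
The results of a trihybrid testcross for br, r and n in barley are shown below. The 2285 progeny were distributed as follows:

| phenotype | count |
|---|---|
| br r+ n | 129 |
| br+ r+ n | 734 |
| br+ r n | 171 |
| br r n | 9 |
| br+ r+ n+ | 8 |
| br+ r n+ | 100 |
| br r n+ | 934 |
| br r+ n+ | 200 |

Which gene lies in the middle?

The two most frequent reciprocal classes, br r n+ and br+ r+ n, are the parental types, so the F1 was br r n+ / br+ r+ n.
The two rarest classes, br r n and br+ r+ n+, are the double crossovers. Comparing them with the parentals, only the n allele has switched, so n is the middle locus and the order is br – n – r.

n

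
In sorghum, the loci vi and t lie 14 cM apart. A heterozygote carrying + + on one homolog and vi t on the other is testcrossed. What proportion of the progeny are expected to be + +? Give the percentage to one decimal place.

43.0%

A map distance of 14 cM corresponds to a recombination frequency of 0.140.
The F1 is + + / vi t, so + + is a parental gamete class with expected frequency (1 − r)/2 = 0.860/2 = 0.4300.
That is 0.4300 = 43.0% of the progeny.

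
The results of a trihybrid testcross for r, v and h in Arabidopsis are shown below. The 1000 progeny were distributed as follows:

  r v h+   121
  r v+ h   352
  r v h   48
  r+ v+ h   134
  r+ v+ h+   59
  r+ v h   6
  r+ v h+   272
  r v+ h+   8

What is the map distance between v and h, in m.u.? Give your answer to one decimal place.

The two most frequent reciprocal classes, r v+ h and r+ v h+, are the parental types, so the F1 was r v+ h / r+ v h+.
The two rarest classes, r v+ h+ and r+ v h, are the double crossovers. Comparing them with the parentals, only the h allele has switched, so h is the middle locus and the order is r – h – v.
Crossovers in the h–v interval produce the single-crossover classes r v h and r+ v+ h+ (48 + 59 = 107) plus the double crossovers (14).
RF(h–v) = (107 + 14) / 1000 = 121/1000 = 0.1210 → 12.1 m.u.

12.1 m.u.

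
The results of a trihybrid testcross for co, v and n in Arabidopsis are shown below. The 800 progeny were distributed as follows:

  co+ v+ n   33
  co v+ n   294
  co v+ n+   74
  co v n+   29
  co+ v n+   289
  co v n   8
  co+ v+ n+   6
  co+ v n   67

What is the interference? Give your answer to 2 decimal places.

The two most frequent reciprocal classes, co+ v n+ and co v+ n, are the parental types, so the F1 was co+ v n+ / co v+ n.
The two rarest classes, co+ v+ n+ and co v n, are the double crossovers. Comparing them with the parentals, only the v allele has switched, so v is the middle locus and the order is co – v – n.
co–v: (62 + 14)/800 = 0.0950; v–n: (141 + 14)/800 = 0.1938.
Expected DCO frequency = 0.0950 × 0.1938 ≈ 0.01841; observed = 14/800 ≈ 0.01750.
Coefficient of coincidence = 0.01750/0.01841 ≈ 0.95; interference = 1 − 0.95 = 0.05.

0.05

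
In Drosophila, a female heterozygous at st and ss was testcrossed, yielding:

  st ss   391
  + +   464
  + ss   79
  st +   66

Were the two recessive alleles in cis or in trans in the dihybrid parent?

cis

The two most frequent classes are + + (464) and st ss (391); these are the parental (non-recombinant) types.
So the F1 carried + + on one chromosome and st ss on the other — the recessive alleles are on the same chromosome (cis / coupling).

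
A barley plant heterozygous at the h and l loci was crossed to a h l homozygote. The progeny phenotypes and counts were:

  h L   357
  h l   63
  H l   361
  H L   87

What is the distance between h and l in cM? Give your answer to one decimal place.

17.3 cM

The two most frequent classes, H l (361) and h L (357), are the parental types, so the F1 was H l / h L.
The recombinant classes are H L and h l: 87 + 63 = 150.
Recombination frequency = 150/868 = 0.1728 ≈ 17.3%, i.e. 17.3 cM.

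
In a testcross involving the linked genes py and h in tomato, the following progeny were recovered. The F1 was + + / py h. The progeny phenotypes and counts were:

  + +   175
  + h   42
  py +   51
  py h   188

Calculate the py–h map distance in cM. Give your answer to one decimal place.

20.4 cM

The recombinant classes are + h and py +: 42 + 51 = 93.
Recombination frequency = 93/456 = 0.2039 ≈ 20.4%, i.e. 20.4 cM.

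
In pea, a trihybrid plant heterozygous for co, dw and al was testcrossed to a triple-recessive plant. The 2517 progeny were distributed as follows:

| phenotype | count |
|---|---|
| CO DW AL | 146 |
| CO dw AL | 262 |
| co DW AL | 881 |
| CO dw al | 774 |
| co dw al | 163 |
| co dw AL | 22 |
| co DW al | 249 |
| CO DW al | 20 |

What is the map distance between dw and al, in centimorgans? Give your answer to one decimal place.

The two most frequent reciprocal classes, CO dw al and co DW AL, are the parental types, so the F1 was CO dw al / co DW AL.
The two rarest classes, CO DW al and co dw AL, are the double crossovers. Comparing them with the parentals, only the dw allele has switched, so dw is the middle locus and the order is al – dw – co.
Crossovers in the al–dw interval produce the single-crossover classes CO dw AL and co DW al (262 + 249 = 511) plus the double crossovers (42).
RF(al–dw) = (511 + 42) / 2517 = 553/2517 = 0.2197 → 22.0 centimorgans.

22.0 centimorgans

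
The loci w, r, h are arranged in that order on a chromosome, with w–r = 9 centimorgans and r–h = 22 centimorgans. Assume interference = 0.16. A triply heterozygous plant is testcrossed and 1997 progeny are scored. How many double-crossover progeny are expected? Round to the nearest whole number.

33

Map distances give recombination frequencies of 0.090 and 0.220 for the two intervals.
With interference 0.16 (so coincidence = 0.84), expected double-crossover frequency = 0.090 × 0.220 × 0.84 = 0.01663.
Expected number = 0.01663 × 1997 = 33.21 ≈ 33.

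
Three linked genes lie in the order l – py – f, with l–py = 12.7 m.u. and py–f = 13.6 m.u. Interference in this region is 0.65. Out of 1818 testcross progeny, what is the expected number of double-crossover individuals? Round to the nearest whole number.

Map distances give recombination frequencies of 0.127 and 0.136 for the two intervals.
With interference 0.65 (so coincidence = 0.35), expected double-crossover frequency = 0.127 × 0.136 × 0.35 = 0.00605.
Expected number = 0.00605 × 1818 = 10.99 ≈ 11.

11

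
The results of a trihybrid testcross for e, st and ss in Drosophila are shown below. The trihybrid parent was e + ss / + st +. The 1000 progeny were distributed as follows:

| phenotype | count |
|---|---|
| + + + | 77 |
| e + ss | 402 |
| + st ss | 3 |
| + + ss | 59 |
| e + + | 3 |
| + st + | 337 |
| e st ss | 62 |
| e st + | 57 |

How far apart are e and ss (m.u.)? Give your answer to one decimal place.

The two rarest classes, e + + and + st ss, are the double crossovers. Comparing them with the parentals, only the ss allele has switched, so ss is the middle locus and the order is e – ss – st.
Crossovers in the e–ss interval produce the single-crossover classes + + ss and e st + (59 + 57 = 116) plus the double crossovers (6).
RF(e–ss) = (116 + 6) / 1000 = 122/1000 = 0.1220 → 12.2 m.u.

12.2 m.u.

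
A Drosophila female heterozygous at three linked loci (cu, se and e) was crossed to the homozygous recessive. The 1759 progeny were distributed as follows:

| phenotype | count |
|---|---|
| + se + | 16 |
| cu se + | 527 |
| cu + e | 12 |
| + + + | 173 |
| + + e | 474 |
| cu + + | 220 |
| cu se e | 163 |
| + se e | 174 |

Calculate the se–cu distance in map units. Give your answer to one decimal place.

24.0 map units

The two most frequent reciprocal classes, + + e and cu se +, are the parental types, so the F1 was + + e / cu se +.
The two rarest classes, cu + e and + se +, are the double crossovers. Comparing them with the parentals, only the cu allele has switched, so cu is the middle locus and the order is e – cu – se.
Crossovers in the cu–se interval produce the single-crossover classes + se e and cu + + (174 + 220 = 394) plus the double crossovers (28).
RF(cu–se) = (394 + 28) / 1759 = 422/1759 = 0.2399 → 24.0 map units.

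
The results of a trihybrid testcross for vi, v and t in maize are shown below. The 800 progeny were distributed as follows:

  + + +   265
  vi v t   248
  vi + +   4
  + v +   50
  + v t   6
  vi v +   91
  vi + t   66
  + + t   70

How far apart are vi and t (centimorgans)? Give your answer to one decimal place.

21.4 centimorgans

The two most frequent reciprocal classes, vi v t and + + +, are the parental types, so the F1 was vi v t / + + +.
The two rarest classes, + v t and vi + +, are the double crossovers. Comparing them with the parentals, only the vi allele has switched, so vi is the middle locus and the order is v – vi – t.
Crossovers in the vi–t interval produce the single-crossover classes vi v + and + + t (91 + 70 = 161) plus the double crossovers (10).
RF(vi–t) = (161 + 10) / 800 = 171/800 = 0.2137 → 21.4 centimorgans.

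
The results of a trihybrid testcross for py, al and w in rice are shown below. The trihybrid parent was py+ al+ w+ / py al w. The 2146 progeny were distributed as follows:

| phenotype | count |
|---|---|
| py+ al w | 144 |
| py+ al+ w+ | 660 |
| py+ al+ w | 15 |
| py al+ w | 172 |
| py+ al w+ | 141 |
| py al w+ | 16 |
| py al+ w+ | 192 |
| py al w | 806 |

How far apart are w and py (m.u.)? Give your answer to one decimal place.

17.1 m.u.

The two rarest classes, py+ al+ w and py al w+, are the double crossovers. Comparing them with the parentals, only the w allele has switched, so w is the middle locus and the order is al – w – py.
Crossovers in the w–py interval produce the single-crossover classes py al+ w+ and py+ al w (192 + 144 = 336) plus the double crossovers (31).
RF(w–py) = (336 + 31) / 2146 = 367/2146 = 0.1710 → 17.1 m.u.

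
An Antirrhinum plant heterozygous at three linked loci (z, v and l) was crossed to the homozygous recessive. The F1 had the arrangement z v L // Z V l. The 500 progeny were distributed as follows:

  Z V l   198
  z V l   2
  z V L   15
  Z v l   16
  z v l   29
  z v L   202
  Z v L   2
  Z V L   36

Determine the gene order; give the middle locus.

The two rarest classes, Z v L and z V l, are the double crossovers. Comparing them with the parentals, only the z allele has switched, so z is the middle locus and the order is l – z – v.

z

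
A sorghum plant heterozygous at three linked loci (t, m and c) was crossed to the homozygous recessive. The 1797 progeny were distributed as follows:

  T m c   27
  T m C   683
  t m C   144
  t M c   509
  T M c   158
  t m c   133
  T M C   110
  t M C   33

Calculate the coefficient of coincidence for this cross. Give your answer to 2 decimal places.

The two most frequent reciprocal classes, T m C and t M c, are the parental types, so the F1 was T m C / t M c.
The two rarest classes, T m c and t M C, are the double crossovers. Comparing them with the parentals, only the c allele has switched, so c is the middle locus and the order is t – c – m.
t–c: (302 + 60)/1797 = 0.2014; c–m: (243 + 60)/1797 = 0.1686.
Expected DCO frequency = 0.2014 × 0.1686 ≈ 0.03396; observed = 60/1797 ≈ 0.03339.
Coefficient of coincidence = 0.03339/0.03396 ≈ 0.98.

0.98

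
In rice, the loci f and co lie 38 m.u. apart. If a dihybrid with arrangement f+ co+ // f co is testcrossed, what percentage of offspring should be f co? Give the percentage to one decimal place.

31.0%

A map distance of 38 m.u. corresponds to a recombination frequency of 0.380.
The F1 is f+ co+ / f co, so f co is a parental gamete class with expected frequency (1 − r)/2 = 0.620/2 = 0.3100.
That is 0.3100 = 31.0% of the progeny.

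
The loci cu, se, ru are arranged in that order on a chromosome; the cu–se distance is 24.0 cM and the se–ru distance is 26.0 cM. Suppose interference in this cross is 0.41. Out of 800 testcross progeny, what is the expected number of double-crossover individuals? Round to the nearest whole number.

Map distances give recombination frequencies of 0.240 and 0.260 for the two intervals.
With interference 0.41 (so coincidence = 0.59), expected double-crossover frequency = 0.240 × 0.260 × 0.59 = 0.03682.
Expected number = 0.03682 × 800 = 29.45 ≈ 29.

29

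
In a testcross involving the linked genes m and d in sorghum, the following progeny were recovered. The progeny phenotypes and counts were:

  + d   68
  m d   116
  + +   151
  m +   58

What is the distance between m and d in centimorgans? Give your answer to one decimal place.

32.1 centimorgans

The two most frequent classes, + + (151) and m d (116), are the parental types, so the F1 was + + / m d.
The recombinant classes are + d and m +: 68 + 58 = 126.
Recombination frequency = 126/393 = 0.3206 ≈ 32.1%, i.e. 32.1 centimorgans.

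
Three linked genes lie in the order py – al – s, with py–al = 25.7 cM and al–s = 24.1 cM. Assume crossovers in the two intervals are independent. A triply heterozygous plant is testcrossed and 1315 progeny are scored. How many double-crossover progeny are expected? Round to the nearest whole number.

Map distances give recombination frequencies of 0.257 and 0.241 for the two intervals.
With no interference, expected double-crossover frequency = 0.257 × 0.241 = 0.06194.
Expected number = 0.06194 × 1315 = 81.45 ≈ 81.

81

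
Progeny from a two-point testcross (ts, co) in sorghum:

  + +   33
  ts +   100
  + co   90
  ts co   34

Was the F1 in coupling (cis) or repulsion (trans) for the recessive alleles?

The two most frequent classes are + co (90) and ts + (100); these are the parental (non-recombinant) types.
So the F1 carried + co on one chromosome and ts + on the other — the recessive alleles are on opposite chromosomes (trans / repulsion).

trans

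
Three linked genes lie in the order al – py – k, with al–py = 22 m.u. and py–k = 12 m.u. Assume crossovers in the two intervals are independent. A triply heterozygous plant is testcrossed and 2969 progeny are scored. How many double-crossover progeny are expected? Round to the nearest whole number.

Map distances give recombination frequencies of 0.220 and 0.120 for the two intervals.
With no interference, expected double-crossover frequency = 0.220 × 0.120 = 0.02640.
Expected number = 0.02640 × 2969 = 78.38 ≈ 78.

78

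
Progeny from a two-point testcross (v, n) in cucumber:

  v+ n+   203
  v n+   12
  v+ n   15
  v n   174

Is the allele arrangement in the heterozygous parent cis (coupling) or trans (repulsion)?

cis

The two most frequent classes are v+ n+ (203) and v n (174); these are the parental (non-recombinant) types.
So the F1 carried v+ n+ on one chromosome and v n on the other — the recessive alleles are on the same chromosome (cis / coupling).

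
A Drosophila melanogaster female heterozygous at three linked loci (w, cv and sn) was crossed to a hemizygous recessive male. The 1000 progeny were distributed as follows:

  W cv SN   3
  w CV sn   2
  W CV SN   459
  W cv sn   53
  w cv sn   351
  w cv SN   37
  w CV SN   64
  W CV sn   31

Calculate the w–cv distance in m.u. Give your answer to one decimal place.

The two most frequent reciprocal classes, w cv sn and W CV SN, are the parental types, so the F1 was w cv sn / W CV SN.
The two rarest classes, w CV sn and W cv SN, are the double crossovers. Comparing them with the parentals, only the cv allele has switched, so cv is the middle locus and the order is w – cv – sn.
Crossovers in the w–cv interval produce the single-crossover classes W cv sn and w CV SN (53 + 64 = 117) plus the double crossovers (5).
RF(w–cv) = (117 + 5) / 1000 = 122/1000 = 0.1220 → 12.2 m.u.

12.2 m.u.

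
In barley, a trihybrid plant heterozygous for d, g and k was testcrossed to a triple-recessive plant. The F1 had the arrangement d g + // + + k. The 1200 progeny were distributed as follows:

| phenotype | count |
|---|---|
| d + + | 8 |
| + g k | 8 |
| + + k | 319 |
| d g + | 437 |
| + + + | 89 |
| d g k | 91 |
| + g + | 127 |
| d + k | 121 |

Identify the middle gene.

g

The two rarest classes, d + + and + g k, are the double crossovers. Comparing them with the parentals, only the g allele has switched, so g is the middle locus and the order is k – g – d.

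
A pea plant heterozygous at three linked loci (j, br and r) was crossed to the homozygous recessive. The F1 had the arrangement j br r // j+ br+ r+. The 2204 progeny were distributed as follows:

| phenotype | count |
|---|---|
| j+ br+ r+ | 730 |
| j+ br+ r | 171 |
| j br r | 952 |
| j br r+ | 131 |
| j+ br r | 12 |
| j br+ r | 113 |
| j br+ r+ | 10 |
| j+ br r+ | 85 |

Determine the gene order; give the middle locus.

The two rarest classes, j+ br r and j br+ r+, are the double crossovers. Comparing them with the parentals, only the j allele has switched, so j is the middle locus and the order is r – j – br.

j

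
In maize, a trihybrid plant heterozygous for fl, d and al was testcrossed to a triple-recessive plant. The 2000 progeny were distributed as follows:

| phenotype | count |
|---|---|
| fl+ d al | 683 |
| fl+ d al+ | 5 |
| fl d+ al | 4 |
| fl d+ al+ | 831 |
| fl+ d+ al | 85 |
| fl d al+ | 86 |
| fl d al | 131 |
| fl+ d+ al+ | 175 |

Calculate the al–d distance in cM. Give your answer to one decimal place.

9.0 cM

The two most frequent reciprocal classes, fl+ d al and fl d+ al+, are the parental types, so the F1 was fl+ d al / fl d+ al+.
The two rarest classes, fl+ d al+ and fl d+ al, are the double crossovers. Comparing them with the parentals, only the al allele has switched, so al is the middle locus and the order is d – al – fl.
Crossovers in the d–al interval produce the single-crossover classes fl+ d+ al and fl d al+ (85 + 86 = 171) plus the double crossovers (9).
RF(d–al) = (171 + 9) / 2000 = 180/2000 = 0.0900 → 9.0 cM.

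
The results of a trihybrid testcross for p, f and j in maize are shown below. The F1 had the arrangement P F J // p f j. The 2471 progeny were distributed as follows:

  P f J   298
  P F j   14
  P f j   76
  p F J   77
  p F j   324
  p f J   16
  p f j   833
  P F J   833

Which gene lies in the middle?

j

The two rarest classes, P F j and p f J, are the double crossovers. Comparing them with the parentals, only the j allele has switched, so j is the middle locus and the order is p – j – f.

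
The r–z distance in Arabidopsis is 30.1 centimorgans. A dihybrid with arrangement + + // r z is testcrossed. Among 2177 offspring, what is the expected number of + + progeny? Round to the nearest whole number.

A map distance of 30.1 centimorgans corresponds to a recombination frequency of 0.301.
The F1 is + + / r z, so + + is a parental gamete class with expected frequency (1 − r)/2 = 0.699/2 = 0.3495.
Expected number = 0.3495 × 2177 = 760.86 ≈ 761.

761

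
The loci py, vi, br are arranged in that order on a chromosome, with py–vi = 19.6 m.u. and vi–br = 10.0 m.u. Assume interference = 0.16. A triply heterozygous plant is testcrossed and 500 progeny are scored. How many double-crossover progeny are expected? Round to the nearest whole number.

8

Map distances give recombination frequencies of 0.196 and 0.100 for the two intervals.
With interference 0.16 (so coincidence = 0.84), expected double-crossover frequency = 0.196 × 0.100 × 0.84 = 0.01646.
Expected number = 0.01646 × 500 = 8.23 ≈ 8.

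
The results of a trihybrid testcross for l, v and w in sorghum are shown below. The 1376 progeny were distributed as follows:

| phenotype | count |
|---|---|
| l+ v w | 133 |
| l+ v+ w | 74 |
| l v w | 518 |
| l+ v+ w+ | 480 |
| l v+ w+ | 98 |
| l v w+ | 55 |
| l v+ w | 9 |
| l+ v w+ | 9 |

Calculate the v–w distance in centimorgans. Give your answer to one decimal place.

10.7 centimorgans

The two most frequent reciprocal classes, l+ v+ w+ and l v w, are the parental types, so the F1 was l+ v+ w+ / l v w.
The two rarest classes, l+ v w+ and l v+ w, are the double crossovers. Comparing them with the parentals, only the v allele has switched, so v is the middle locus and the order is l – v – w.
Crossovers in the v–w interval produce the single-crossover classes l+ v+ w and l v w+ (74 + 55 = 129) plus the double crossovers (18).
RF(v–w) = (129 + 18) / 1376 = 147/1376 = 0.1068 → 10.7 centimorgans.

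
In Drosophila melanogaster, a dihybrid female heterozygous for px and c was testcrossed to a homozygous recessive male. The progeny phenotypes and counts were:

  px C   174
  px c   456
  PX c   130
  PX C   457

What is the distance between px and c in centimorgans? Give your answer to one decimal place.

The two most frequent classes, PX C (457) and px c (456), are the parental types, so the F1 was PX C / px c.
The recombinant classes are PX c and px C: 130 + 174 = 304.
Recombination frequency = 304/1217 = 0.2498 ≈ 25.0%, i.e. 25.0 centimorgans.

25.0 centimorgans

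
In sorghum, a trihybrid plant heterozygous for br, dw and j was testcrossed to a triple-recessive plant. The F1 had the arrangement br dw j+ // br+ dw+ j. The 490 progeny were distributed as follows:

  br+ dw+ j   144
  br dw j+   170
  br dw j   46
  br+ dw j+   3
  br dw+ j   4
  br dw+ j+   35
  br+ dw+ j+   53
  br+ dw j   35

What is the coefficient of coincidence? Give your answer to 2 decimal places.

The two rarest classes, br+ dw j+ and br dw+ j, are the double crossovers. Comparing them with the parentals, only the br allele has switched, so br is the middle locus and the order is j – br – dw.
j–br: (99 + 7)/490 = 0.2163; br–dw: (70 + 7)/490 = 0.1571.
Expected DCO frequency = 0.2163 × 0.1571 ≈ 0.03398; observed = 7/490 ≈ 0.01429.
Coefficient of coincidence = 0.01429/0.03398 ≈ 0.42.

0.42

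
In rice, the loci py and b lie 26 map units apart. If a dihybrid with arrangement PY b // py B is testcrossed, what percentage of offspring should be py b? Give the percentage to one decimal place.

A map distance of 26 map units corresponds to a recombination frequency of 0.260.
The F1 is PY b / py B, so py b is a recombinant gamete class with expected frequency r/2 = 0.260/2 = 0.1300.
That is 0.1300 = 13.0% of the progeny.

13.0%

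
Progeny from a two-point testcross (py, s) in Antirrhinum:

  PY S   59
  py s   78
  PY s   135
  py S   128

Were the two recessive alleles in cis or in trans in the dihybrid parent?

trans

The two most frequent classes are PY s (135) and py S (128); these are the parental (non-recombinant) types.
So the F1 carried PY s on one chromosome and py S on the other — the recessive alleles are on opposite chromosomes (trans / repulsion).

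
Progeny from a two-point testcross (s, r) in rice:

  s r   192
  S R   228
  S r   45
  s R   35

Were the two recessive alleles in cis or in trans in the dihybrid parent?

cis

The two most frequent classes are S R (228) and s r (192); these are the parental (non-recombinant) types.
So the F1 carried S R on one chromosome and s r on the other — the recessive alleles are on the same chromosome (cis / coupling).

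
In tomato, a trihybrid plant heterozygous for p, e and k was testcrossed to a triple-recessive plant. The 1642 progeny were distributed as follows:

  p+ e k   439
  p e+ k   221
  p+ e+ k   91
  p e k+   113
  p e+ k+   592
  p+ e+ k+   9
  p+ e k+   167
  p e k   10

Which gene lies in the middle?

p

The two most frequent reciprocal classes, p+ e k and p e+ k+, are the parental types, so the F1 was p+ e k / p e+ k+.
The two rarest classes, p e k and p+ e+ k+, are the double crossovers. Comparing them with the parentals, only the p allele has switched, so p is the middle locus and the order is e – p – k.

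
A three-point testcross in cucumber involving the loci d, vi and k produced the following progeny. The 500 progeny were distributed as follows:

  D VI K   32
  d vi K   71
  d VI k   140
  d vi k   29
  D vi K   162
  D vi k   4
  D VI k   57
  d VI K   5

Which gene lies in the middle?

k

The two most frequent reciprocal classes, d VI k and D vi K, are the parental types, so the F1 was d VI k / D vi K.
The two rarest classes, d VI K and D vi k, are the double crossovers. Comparing them with the parentals, only the k allele has switched, so k is the middle locus and the order is vi – k – d.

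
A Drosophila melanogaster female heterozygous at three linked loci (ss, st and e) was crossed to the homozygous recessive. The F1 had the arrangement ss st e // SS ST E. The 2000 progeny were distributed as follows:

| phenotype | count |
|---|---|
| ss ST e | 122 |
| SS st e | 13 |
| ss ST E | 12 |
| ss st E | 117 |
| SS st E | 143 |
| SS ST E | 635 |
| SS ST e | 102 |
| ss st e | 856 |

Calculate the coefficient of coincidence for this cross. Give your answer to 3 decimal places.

The two rarest classes, SS st e and ss ST E, are the double crossovers. Comparing them with the parentals, only the ss allele has switched, so ss is the middle locus and the order is st – ss – e.
st–ss: (265 + 25)/2000 = 0.1450; ss–e: (219 + 25)/2000 = 0.1220.
Expected DCO frequency = 0.1450 × 0.1220 ≈ 0.01769; observed = 25/2000 ≈ 0.01250.
Coefficient of coincidence = 0.01250/0.01769 ≈ 0.707.

0.707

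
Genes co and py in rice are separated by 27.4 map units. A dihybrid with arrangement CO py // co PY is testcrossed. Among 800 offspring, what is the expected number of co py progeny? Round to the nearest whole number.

110

A map distance of 27.4 map units corresponds to a recombination frequency of 0.274.
The F1 is CO py / co PY, so co py is a recombinant gamete class with expected frequency r/2 = 0.274/2 = 0.1370.
Expected number = 0.1370 × 800 = 109.60 ≈ 110.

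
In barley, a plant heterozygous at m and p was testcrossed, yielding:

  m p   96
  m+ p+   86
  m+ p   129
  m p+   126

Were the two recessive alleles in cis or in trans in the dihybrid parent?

trans

The two most frequent classes are m+ p (129) and m p+ (126); these are the parental (non-recombinant) types.
So the F1 carried m+ p on one chromosome and m p+ on the other — the recessive alleles are on opposite chromosomes (trans / repulsion).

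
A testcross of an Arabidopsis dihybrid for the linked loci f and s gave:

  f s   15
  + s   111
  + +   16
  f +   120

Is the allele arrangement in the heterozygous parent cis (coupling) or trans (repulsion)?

The two most frequent classes are + s (111) and f + (120); these are the parental (non-recombinant) types.
So the F1 carried + s on one chromosome and f + on the other — the recessive alleles are on opposite chromosomes (trans / repulsion).

trans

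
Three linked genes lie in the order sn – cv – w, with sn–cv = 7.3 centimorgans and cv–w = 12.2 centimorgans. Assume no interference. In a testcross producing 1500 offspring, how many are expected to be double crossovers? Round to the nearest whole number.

Map distances give recombination frequencies of 0.073 and 0.122 for the two intervals.
With no interference, expected double-crossover frequency = 0.073 × 0.122 = 0.00891.
Expected number = 0.00891 × 1500 = 13.36 ≈ 13.

13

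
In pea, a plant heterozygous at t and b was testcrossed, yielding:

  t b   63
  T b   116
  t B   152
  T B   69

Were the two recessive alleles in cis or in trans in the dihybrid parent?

The two most frequent classes are T b (116) and t B (152); these are the parental (non-recombinant) types.
So the F1 carried T b on one chromosome and t B on the other — the recessive alleles are on opposite chromosomes (trans / repulsion).

trans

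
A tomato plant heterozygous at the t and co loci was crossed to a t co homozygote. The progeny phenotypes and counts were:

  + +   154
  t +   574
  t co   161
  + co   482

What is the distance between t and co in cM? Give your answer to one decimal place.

The two most frequent classes, + co (482) and t + (574), are the parental types, so the F1 was + co / t +.
The recombinant classes are + + and t co: 154 + 161 = 315.
Recombination frequency = 315/1371 = 0.2298 ≈ 23.0%, i.e. 23.0 cM.

23.0 cM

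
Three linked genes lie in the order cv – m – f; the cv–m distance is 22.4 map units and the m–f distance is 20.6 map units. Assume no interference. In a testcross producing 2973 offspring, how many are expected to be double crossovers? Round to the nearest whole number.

Map distances give recombination frequencies of 0.224 and 0.206 for the two intervals.
With no interference, expected double-crossover frequency = 0.224 × 0.206 = 0.04614.
Expected number = 0.04614 × 2973 = 137.19 ≈ 137.

137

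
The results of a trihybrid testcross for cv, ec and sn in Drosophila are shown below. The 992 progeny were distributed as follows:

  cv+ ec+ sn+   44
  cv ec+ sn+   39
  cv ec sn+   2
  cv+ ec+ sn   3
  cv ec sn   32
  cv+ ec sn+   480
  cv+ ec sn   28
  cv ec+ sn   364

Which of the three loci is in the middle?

The two most frequent reciprocal classes, cv ec+ sn and cv+ ec sn+, are the parental types, so the F1 was cv ec+ sn / cv+ ec sn+.
The two rarest classes, cv+ ec+ sn and cv ec sn+, are the double crossovers. Comparing them with the parentals, only the cv allele has switched, so cv is the middle locus and the order is sn – cv – ec.

cv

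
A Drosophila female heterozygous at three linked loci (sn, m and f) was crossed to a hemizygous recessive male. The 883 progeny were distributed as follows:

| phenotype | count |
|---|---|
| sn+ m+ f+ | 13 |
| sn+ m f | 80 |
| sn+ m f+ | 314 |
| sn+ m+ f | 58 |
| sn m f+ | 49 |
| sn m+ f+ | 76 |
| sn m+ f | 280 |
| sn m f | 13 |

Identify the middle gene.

m

The two most frequent reciprocal classes, sn m+ f and sn+ m f+, are the parental types, so the F1 was sn m+ f / sn+ m f+.
The two rarest classes, sn m f and sn+ m+ f+, are the double crossovers. Comparing them with the parentals, only the m allele has switched, so m is the middle locus and the order is sn – m – f.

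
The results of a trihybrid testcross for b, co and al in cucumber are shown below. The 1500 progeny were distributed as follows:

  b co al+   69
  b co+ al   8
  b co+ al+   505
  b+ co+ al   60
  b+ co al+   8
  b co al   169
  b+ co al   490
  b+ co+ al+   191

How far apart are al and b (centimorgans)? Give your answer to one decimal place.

25.1 centimorgans

The two most frequent reciprocal classes, b+ co al and b co+ al+, are the parental types, so the F1 was b+ co al / b co+ al+.
The two rarest classes, b+ co al+ and b co+ al, are the double crossovers. Comparing them with the parentals, only the al allele has switched, so al is the middle locus and the order is co – al – b.
Crossovers in the al–b interval produce the single-crossover classes b co al and b+ co+ al+ (169 + 191 = 360) plus the double crossovers (16).
RF(al–b) = (360 + 16) / 1500 = 376/1500 = 0.2507 → 25.1 centimorgans.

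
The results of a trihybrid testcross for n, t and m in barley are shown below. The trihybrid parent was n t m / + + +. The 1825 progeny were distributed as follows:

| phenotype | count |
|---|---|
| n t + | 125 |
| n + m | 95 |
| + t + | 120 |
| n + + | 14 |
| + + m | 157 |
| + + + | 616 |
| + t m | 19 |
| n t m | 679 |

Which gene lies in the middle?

n

The two rarest classes, + t m and n + +, are the double crossovers. Comparing them with the parentals, only the n allele has switched, so n is the middle locus and the order is m – n – t.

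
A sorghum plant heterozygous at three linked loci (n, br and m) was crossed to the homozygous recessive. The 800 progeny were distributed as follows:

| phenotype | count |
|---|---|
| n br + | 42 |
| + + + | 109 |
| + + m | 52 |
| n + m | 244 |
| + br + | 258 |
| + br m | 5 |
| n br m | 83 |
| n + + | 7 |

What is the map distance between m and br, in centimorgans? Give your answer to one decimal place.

25.5 centimorgans

The two most frequent reciprocal classes, + br + and n + m, are the parental types, so the F1 was + br + / n + m.
The two rarest classes, + br m and n + +, are the double crossovers. Comparing them with the parentals, only the m allele has switched, so m is the middle locus and the order is br – m – n.
Crossovers in the br–m interval produce the single-crossover classes + + + and n br m (109 + 83 = 192) plus the double crossovers (12).
RF(br–m) = (192 + 12) / 800 = 204/800 = 0.2550 → 25.5 centimorgans.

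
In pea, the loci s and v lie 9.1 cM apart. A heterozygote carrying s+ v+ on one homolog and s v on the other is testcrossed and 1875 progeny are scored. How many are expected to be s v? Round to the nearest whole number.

A map distance of 9.1 cM corresponds to a recombination frequency of 0.091.
The F1 is s+ v+ / s v, so s v is a parental gamete class with expected frequency (1 − r)/2 = 0.909/2 = 0.4545.
Expected number = 0.4545 × 1875 = 852.19 ≈ 852.

852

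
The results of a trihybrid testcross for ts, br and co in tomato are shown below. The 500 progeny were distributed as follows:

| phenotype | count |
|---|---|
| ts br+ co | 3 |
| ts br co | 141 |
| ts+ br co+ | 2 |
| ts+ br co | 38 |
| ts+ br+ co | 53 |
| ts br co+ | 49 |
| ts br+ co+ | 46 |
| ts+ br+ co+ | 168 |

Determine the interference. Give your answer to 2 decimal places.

0.74

The two most frequent reciprocal classes, ts+ br+ co+ and ts br co, are the parental types, so the F1 was ts+ br+ co+ / ts br co.
The two rarest classes, ts+ br co+ and ts br+ co, are the double crossovers. Comparing them with the parentals, only the br allele has switched, so br is the middle locus and the order is ts – br – co.
ts–br: (84 + 5)/500 = 0.1780; br–co: (102 + 5)/500 = 0.2140.
Expected DCO frequency = 0.1780 × 0.2140 ≈ 0.03809; observed = 5/500 ≈ 0.01000.
Coefficient of coincidence = 0.01000/0.03809 ≈ 0.26; interference = 1 − 0.26 = 0.74.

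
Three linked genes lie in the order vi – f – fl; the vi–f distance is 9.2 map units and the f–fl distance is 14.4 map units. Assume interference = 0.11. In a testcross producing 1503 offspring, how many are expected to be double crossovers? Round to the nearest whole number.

Map distances give recombination frequencies of 0.092 and 0.144 for the two intervals.
With interference 0.11 (so coincidence = 0.89), expected double-crossover frequency = 0.092 × 0.144 × 0.89 = 0.01179.
Expected number = 0.01179 × 1503 = 17.72 ≈ 18.

18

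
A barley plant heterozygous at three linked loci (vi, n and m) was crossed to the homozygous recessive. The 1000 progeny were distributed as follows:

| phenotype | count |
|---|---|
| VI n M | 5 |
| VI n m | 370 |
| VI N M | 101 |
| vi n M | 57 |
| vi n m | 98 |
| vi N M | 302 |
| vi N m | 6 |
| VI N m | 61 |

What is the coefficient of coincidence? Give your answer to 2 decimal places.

0.41

The two most frequent reciprocal classes, vi N M and VI n m, are the parental types, so the F1 was vi N M / VI n m.
The two rarest classes, vi N m and VI n M, are the double crossovers. Comparing them with the parentals, only the m allele has switched, so m is the middle locus and the order is n – m – vi.
n–m: (118 + 11)/1000 = 0.1290; m–vi: (199 + 11)/1000 = 0.2100.
Expected DCO frequency = 0.1290 × 0.2100 ≈ 0.02709; observed = 11/1000 ≈ 0.01100.
Coefficient of coincidence = 0.01100/0.02709 ≈ 0.41.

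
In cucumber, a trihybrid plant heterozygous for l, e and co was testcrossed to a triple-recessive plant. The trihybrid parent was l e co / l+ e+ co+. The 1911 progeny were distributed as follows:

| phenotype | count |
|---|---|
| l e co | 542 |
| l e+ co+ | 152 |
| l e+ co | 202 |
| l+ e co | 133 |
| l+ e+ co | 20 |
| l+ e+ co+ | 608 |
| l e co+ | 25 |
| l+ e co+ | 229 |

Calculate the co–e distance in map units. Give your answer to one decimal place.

The two rarest classes, l e co+ and l+ e+ co, are the double crossovers. Comparing them with the parentals, only the co allele has switched, so co is the middle locus and the order is l – co – e.
Crossovers in the co–e interval produce the single-crossover classes l e+ co and l+ e co+ (202 + 229 = 431) plus the double crossovers (45).
RF(co–e) = (431 + 45) / 1911 = 476/1911 = 0.2491 → 24.9 map units.

24.9 map units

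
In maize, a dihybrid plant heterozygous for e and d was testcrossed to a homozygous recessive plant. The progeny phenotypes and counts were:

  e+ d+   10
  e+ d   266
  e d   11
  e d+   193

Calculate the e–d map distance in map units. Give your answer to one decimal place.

The two most frequent classes, e+ d (266) and e d+ (193), are the parental types, so the F1 was e+ d / e d+.
The recombinant classes are e+ d+ and e d: 10 + 11 = 21.
Recombination frequency = 21/480 = 0.0437 ≈ 4.4%, i.e. 4.4 map units.

4.4 map units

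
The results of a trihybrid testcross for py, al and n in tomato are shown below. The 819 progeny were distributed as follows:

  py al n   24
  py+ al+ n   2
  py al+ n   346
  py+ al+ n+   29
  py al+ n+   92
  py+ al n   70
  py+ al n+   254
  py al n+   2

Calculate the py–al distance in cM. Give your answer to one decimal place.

The two most frequent reciprocal classes, py al+ n and py+ al n+, are the parental types, so the F1 was py al+ n / py+ al n+.
The two rarest classes, py+ al+ n and py al n+, are the double crossovers. Comparing them with the parentals, only the py allele has switched, so py is the middle locus and the order is al – py – n.
Crossovers in the al–py interval produce the single-crossover classes py al n and py+ al+ n+ (24 + 29 = 53) plus the double crossovers (4).
RF(al–py) = (53 + 4) / 819 = 57/819 = 0.0696 → 7.0 cM.

7.0 cM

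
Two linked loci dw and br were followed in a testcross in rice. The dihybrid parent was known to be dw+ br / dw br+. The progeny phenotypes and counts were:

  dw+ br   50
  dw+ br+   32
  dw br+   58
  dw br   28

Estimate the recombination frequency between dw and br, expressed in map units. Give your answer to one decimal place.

The recombinant classes are dw+ br+ and dw br: 32 + 28 = 60.
Recombination frequency = 60/168 = 0.3571 ≈ 35.7%, i.e. 35.7 map units.

35.7 map units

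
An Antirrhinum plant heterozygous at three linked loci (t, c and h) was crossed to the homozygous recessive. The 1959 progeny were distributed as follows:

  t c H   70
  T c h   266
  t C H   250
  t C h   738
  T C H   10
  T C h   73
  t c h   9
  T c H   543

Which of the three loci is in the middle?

c

The two most frequent reciprocal classes, T c H and t C h, are the parental types, so the F1 was T c H / t C h.
The two rarest classes, T C H and t c h, are the double crossovers. Comparing them with the parentals, only the c allele has switched, so c is the middle locus and the order is t – c – h.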